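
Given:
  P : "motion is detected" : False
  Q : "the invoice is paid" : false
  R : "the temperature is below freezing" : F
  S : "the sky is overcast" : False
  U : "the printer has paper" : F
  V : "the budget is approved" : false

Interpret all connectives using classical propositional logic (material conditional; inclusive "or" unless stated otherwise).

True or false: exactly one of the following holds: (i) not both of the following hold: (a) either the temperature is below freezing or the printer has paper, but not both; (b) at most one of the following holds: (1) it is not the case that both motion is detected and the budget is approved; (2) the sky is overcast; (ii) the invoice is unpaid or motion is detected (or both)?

False.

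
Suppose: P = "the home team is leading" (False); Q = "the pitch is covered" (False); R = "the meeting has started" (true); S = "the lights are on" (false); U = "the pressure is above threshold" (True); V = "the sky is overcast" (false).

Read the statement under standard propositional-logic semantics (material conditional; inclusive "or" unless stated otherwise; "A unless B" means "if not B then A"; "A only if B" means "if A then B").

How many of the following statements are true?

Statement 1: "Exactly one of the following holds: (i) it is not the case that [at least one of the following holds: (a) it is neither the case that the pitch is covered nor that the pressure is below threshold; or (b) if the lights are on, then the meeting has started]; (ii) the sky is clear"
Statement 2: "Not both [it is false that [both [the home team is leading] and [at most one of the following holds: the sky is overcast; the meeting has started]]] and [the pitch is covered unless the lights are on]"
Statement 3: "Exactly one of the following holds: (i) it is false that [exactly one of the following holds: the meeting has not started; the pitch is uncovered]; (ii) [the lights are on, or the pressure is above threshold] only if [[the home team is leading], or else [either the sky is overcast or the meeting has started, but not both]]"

3

Statement 1: In symbols: ~((Q nor ~U) | (S -> R)) xor ~V

~U = ~T = F
Q nor ~U = F nor F = T
S -> R = F -> T = T
(Q nor ~U) | (S -> R) = T | T = T
~((Q nor ~U) | (S -> R)) = ~T = F
~V = ~F = T
~((Q nor ~U) | (S -> R)) xor ~V = F xor T = T
Thus Statement 1 is true.

Statement 2: Parsed as ~(P & (V nand R)) nand (Q | S)

V nand R = F nand T = T
P & (V nand R) = F & T = F
~(P & (V nand R)) = ~F = T
Q | S = F | F = F
~(P & (V nand R)) nand (Q | S) = T nand F = T
Hence Statement 2 is true.

Statement 3: Parsed as ~(~R xor ~Q) xor ((S | U) -> (P | (V xor R)))

~R = ~T = F
~Q = ~F = T
~R xor ~Q = F xor T = T
~(~R xor ~Q) = ~T = F
S | U = F | T = T
V xor R = F xor T = T
P | (V xor R) = F | T = T
(S | U) -> (P | (V xor R)) = T -> T = T
~(~R xor ~Q) xor ((S | U) -> (P | (V xor R))) = F xor T = T
Thus Statement 3 is true.

Count: 3.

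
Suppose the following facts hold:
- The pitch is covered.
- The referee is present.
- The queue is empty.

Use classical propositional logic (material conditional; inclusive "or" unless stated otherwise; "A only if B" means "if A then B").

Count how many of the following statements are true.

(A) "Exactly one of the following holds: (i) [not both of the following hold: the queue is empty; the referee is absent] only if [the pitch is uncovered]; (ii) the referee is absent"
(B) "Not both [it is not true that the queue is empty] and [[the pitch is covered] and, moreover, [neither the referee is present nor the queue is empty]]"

1

Let N = "the queue is empty" (True), M = "the referee is present" (True), D = "the pitch is covered" (True).

(A): Parsed as ((N nand not M) -> not D) xor not M

not M = not True = False
N nand not M = True nand False = True
not D = not True = False
(N nand not M) -> not D = True -> False = False
not M = not True = False
((N nand not M) -> not D) xor not M = False xor False = False
Hence (A) is false.

(B): Parsed as not N nand (D and (M nor N))

not N = not True = False
M nor N = True nor True = False
D and (M nor N) = True and False = False
not N nand (D and (M nor N)) = False nand False = True
Thus (B) is true.

True statements: 1 ((B)).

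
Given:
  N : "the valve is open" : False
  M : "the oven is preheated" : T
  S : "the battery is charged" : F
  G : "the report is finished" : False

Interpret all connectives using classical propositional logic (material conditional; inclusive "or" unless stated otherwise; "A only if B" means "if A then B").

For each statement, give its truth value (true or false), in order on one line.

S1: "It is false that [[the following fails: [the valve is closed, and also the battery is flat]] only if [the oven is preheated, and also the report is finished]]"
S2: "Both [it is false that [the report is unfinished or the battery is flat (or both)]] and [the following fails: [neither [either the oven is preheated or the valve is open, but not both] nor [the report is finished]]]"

S1 false / S2 false

S1: Parsed as ~(~(~N & ~S) -> (M & G))

~N = ~F = T
~S = ~F = T
~N & ~S = T & T = T
~(~N & ~S) = ~T = F
M & G = T & F = F
~(~N & ~S) -> (M & G) = F -> F = T
~(~(~N & ~S) -> (M & G)) = ~T = F
Thus S1 is false.

S2: Formalization: ~(~G | ~S) & ~((M xor N) nor G)

~G = ~F = T
~S = ~F = T
~G | ~S = T | T = T
~(~G | ~S) = ~T = F
M xor N = T xor F = T
(M xor N) nor G = T nor F = F
~((M xor N) nor G) = ~F = T
~(~G | ~S) & ~((M xor N) nor G) = F & T = F
So S2 is false.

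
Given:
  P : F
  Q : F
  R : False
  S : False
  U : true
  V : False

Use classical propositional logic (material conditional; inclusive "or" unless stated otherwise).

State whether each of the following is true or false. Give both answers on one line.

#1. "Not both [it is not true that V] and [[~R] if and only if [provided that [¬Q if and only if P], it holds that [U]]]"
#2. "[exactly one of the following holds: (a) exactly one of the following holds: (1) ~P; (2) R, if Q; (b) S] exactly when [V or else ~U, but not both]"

#1 F, #2 T

#1: In symbols: ~V nand (~R <-> ((~Q <-> P) -> U))

~V = ~F = T
~R = ~F = T
~Q = ~F = T
~Q <-> P = T <-> F = F
(~Q <-> P) -> U = F -> T = T
~R <-> ((~Q <-> P) -> U) = T <-> T = T
~V nand (~R <-> ((~Q <-> P) -> U)) = T nand T = F
So #1 is false.

#2: This is ((~P xor (Q -> R)) xor S) <-> (V xor ~U).

~P = ~F = T
Q -> R = F -> F = T
~P xor (Q -> R) = T xor T = F
(~P xor (Q -> R)) xor S = F xor F = F
~U = ~T = F
V xor ~U = F xor F = F
((~P xor (Q -> R)) xor S) <-> (V xor ~U) = F <-> F = T
Hence #2 is true.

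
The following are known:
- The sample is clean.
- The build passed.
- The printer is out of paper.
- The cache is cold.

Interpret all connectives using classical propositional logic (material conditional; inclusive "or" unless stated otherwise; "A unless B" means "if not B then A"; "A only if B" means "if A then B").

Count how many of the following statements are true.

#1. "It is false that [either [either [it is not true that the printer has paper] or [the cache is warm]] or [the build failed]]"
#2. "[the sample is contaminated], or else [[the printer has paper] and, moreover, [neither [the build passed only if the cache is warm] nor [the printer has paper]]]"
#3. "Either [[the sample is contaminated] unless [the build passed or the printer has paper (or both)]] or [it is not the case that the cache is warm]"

1

Let R = "the printer has paper" (F), S = "the cache is warm" (F), Q = "the build passed" (T), P = "the sample is contaminated" (F).

#1: In symbols: ¬((¬R ∨ S) ∨ ¬Q)

¬R = ¬F = T
¬R ∨ S = T ∨ F = T
¬Q = ¬T = F
(¬R ∨ S) ∨ ¬Q = T ∨ F = T
¬((¬R ∨ S) ∨ ¬Q) = ¬T = F
Thus #1 is false.

#2: Parsed as P ∨ (R ∧ ((Q → S) ↓ R))

Q → S = T → F = F
(Q → S) ↓ R = F ↓ F = T
R ∧ ((Q → S) ↓ R) = F ∧ T = F
P ∨ (R ∧ ((Q → S) ↓ R)) = F ∨ F = F
So #2 is false.

#3: In symbols: (P ∨ (Q ∨ R)) ∨ ¬S

Q ∨ R = T ∨ F = T
P ∨ (Q ∨ R) = F ∨ T = T
¬S = ¬F = T
(P ∨ (Q ∨ R)) ∨ ¬S = T ∨ T = T
Hence #3 is true.

1 of the 3 statements is true (#3).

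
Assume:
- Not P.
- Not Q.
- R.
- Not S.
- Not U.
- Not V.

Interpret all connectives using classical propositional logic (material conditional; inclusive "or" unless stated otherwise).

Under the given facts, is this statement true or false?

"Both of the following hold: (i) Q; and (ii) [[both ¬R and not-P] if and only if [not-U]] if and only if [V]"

False

In symbols: Q ∧ (((¬R ∧ ¬P) ↔ ¬U) ↔ V)

¬R = ¬T = F
¬P = ¬F = T
¬R ∧ ¬P = F ∧ T = F
¬U = ¬F = T
(¬R ∧ ¬P) ↔ ¬U = F ↔ T = F
((¬R ∧ ¬P) ↔ ¬U) ↔ V = F ↔ F = T
Q ∧ (((¬R ∧ ¬P) ↔ ¬U) ↔ V) = F ∧ T = F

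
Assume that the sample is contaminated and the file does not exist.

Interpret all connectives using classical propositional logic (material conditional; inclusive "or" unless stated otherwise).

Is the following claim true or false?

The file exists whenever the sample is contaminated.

Let P = "the sample is contaminated" (T), Q = "the file exists" (F).
In symbols: P → Q

P → Q = T → F = F

False.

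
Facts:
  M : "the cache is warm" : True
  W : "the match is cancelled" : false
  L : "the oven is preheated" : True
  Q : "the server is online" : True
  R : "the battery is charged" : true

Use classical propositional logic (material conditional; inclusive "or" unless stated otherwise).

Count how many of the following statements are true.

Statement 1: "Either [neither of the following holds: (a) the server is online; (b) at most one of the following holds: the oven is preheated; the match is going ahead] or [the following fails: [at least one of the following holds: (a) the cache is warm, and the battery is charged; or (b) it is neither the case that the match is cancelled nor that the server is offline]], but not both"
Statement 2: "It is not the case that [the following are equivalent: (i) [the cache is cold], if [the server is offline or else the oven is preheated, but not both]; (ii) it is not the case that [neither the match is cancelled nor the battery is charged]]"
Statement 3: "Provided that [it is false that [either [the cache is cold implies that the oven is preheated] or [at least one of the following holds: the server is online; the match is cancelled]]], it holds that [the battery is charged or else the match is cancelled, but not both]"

2

Statement 1: Parsed as (Q nor (L nand not W)) xor not ((M and R) or (W nor not Q))

not W = not False = True
L nand not W = True nand True = False
Q nor (L nand not W) = True nor False = False
M and R = True and True = True
not Q = not True = False
W nor not Q = False nor False = True
(M and R) or (W nor not Q) = True or True = True
not ((M and R) or (W nor not Q)) = not True = False
(Q nor (L nand not W)) xor not ((M and R) or (W nor not Q)) = False xor False = False
So Statement 1 is false.

Statement 2: This is not (((not Q xor L) -> not M) iff not (W nor R)).

not Q = not True = False
not Q xor L = False xor True = True
not M = not True = False
(not Q xor L) -> not M = True -> False = False
W nor R = False nor True = False
not (W nor R) = not False = True
((not Q xor L) -> not M) iff not (W nor R) = False iff True = False
not (((not Q xor L) -> not M) iff not (W nor R)) = not False = True
So Statement 2 is true.

Statement 3: In symbols: not ((not M -> L) or (Q or W)) -> (R xor W)

not M = not True = False
not M -> L = False -> True = True
Q or W = True or False = True
(not M -> L) or (Q or W) = True or True = True
not ((not M -> L) or (Q or W)) = not True = False
R xor W = True xor False = True
not ((not M -> L) or (Q or W)) -> (R xor W) = False -> True = True
Thus Statement 3 is true.

Count: 2.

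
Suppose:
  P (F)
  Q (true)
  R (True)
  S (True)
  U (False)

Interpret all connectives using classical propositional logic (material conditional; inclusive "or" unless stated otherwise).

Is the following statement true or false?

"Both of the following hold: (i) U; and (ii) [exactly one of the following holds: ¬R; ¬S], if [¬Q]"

Values: U=F, Q=T, R=T, S=T.
Parsed as U ∧ (¬Q → (¬R ⊕ ¬S))

¬Q = ¬T = F
¬R = ¬T = F
¬S = ¬T = F
¬R ⊕ ¬S = F ⊕ F = F
¬Q → (¬R ⊕ ¬S) = F → F = T
U ∧ (¬Q → (¬R ⊕ ¬S)) = F ∧ T = F

False.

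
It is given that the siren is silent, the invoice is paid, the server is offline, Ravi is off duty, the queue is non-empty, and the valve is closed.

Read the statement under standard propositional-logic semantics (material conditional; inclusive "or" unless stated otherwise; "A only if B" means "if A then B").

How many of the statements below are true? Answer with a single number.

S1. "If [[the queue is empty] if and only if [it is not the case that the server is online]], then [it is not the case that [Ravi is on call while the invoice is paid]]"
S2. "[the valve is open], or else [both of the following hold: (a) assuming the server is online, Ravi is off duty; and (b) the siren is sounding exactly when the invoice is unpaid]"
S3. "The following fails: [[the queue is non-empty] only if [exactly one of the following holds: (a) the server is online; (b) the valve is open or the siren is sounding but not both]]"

Let U = "the queue is empty" (F), R = "the server is online" (F), S = "Ravi is on call" (F), Q = "the invoice is paid" (T), V = "the valve is open" (F), P = "the siren is sounding" (F).

S1: Formalization: (U ↔ ¬R) → ¬(S ∧ Q)

¬R = ¬F = T
U ↔ ¬R = F ↔ T = F
S ∧ Q = F ∧ T = F
¬(S ∧ Q) = ¬F = T
(U ↔ ¬R) → ¬(S ∧ Q) = F → T = T
Hence S1 is true.

S2: Formalization: V ∨ ((R → ¬S) ∧ (P ↔ ¬Q))

¬S = ¬F = T
R → ¬S = F → T = T
¬Q = ¬T = F
P ↔ ¬Q = F ↔ F = T
(R → ¬S) ∧ (P ↔ ¬Q) = T ∧ T = T
V ∨ ((R → ¬S) ∧ (P ↔ ¬Q)) = F ∨ T = T
Thus S2 is true.

S3: In symbols: ¬(¬U → (R ⊕ (V ⊕ P)))

¬U = ¬F = T
V ⊕ P = F ⊕ F = F
R ⊕ (V ⊕ P) = F ⊕ F = F
¬U → (R ⊕ (V ⊕ P)) = T → F = F
¬(¬U → (R ⊕ (V ⊕ P))) = ¬F = T
Hence S3 is true.

3 of the 3 statements are true (S1, S2, S3).

3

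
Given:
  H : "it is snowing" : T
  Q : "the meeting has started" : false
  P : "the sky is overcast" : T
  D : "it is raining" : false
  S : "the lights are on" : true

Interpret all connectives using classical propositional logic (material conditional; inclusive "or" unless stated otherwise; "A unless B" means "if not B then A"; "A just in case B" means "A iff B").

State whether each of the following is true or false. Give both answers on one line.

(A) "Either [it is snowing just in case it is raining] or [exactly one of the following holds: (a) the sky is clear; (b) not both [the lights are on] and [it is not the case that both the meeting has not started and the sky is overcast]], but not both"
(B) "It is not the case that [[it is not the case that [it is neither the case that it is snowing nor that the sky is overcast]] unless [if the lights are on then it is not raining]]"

(A) True; (B) False

(A): This is (H ↔ D) ⊕ (¬P ⊕ (S ↑ (¬Q ↑ P))).

H ↔ D = T ↔ F = F
¬P = ¬T = F
¬Q = ¬F = T
¬Q ↑ P = T ↑ T = F
S ↑ (¬Q ↑ P) = T ↑ F = T
¬P ⊕ (S ↑ (¬Q ↑ P)) = F ⊕ T = T
(H ↔ D) ⊕ (¬P ⊕ (S ↑ (¬Q ↑ P))) = F ⊕ T = T
Thus (A) is true.

(B): In symbols: ¬(¬(H ↓ P) ∨ (S → ¬D))

H ↓ P = T ↓ T = F
¬(H ↓ P) = ¬F = T
¬D = ¬F = T
S → ¬D = T → T = T
¬(H ↓ P) ∨ (S → ¬D) = T ∨ T = T
¬(¬(H ↓ P) ∨ (S → ¬D)) = ¬T = F
Hence (B) is false.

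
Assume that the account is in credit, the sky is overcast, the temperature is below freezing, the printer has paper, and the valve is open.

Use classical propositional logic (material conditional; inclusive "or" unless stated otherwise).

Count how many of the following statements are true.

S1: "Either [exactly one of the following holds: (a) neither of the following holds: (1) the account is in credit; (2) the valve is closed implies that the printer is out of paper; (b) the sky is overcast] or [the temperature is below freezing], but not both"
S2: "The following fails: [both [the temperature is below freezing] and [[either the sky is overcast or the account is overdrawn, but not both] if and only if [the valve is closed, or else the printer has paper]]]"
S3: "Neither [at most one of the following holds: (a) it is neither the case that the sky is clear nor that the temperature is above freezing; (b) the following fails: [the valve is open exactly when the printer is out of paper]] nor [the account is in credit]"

0

Let G = "the account is overdrawn" (F), N = "the valve is open" (T), V = "the printer has paper" (T), S = "the sky is overcast" (T), K = "the temperature is below freezing" (T).

S1: Formalization: ((~G nor (~N -> ~V)) xor S) xor K

~G = ~F = T
~N = ~T = F
~V = ~T = F
~N -> ~V = F -> F = T
~G nor (~N -> ~V) = T nor T = F
(~G nor (~N -> ~V)) xor S = F xor T = T
((~G nor (~N -> ~V)) xor S) xor K = T xor T = F
Hence S1 is false.

S2: Formalization: ~(K & ((S xor G) <-> (~N | V)))

S xor G = T xor F = T
~N = ~T = F
~N | V = F | T = T
(S xor G) <-> (~N | V) = T <-> T = T
K & ((S xor G) <-> (~N | V)) = T & T = T
~(K & ((S xor G) <-> (~N | V))) = ~T = F
So S2 is false.

S3: In symbols: ((~S nor ~K) nand ~(N <-> ~V)) nor ~G

~S = ~T = F
~K = ~T = F
~S nor ~K = F nor F = T
~V = ~T = F
N <-> ~V = T <-> F = F
~(N <-> ~V) = ~F = T
(~S nor ~K) nand ~(N <-> ~V) = T nand T = F
~G = ~F = T
((~S nor ~K) nand ~(N <-> ~V)) nor ~G = F nor T = F
Thus S3 is false.

Count: 0.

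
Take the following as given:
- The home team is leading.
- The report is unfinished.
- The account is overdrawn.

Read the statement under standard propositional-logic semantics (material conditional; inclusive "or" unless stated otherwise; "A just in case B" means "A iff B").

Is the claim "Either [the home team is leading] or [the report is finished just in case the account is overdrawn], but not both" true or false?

Let P = "the home team is leading" (True), Q = "the report is finished" (False), R = "the account is overdrawn" (True).
This is P xor (Q iff R).

Q iff R = False iff True = False
P xor (Q iff R) = True xor False = True

true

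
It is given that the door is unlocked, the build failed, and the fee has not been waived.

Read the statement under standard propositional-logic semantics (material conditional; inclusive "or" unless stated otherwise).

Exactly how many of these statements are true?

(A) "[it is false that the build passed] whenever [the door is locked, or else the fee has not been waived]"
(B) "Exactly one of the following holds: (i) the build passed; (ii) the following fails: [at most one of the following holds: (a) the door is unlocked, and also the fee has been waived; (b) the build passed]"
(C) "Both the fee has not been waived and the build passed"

1

Let P = "the door is locked" (F), R = "the fee has been waived" (F), Q = "the build passed" (F).

(A): Formalization: (P | ~R) -> ~Q

~R = ~F = T
P | ~R = F | T = T
~Q = ~F = T
(P | ~R) -> ~Q = T -> T = T
Hence (A) is true.

(B): Parsed as Q xor ~((~P & R) nand Q)

~P = ~F = T
~P & R = T & F = F
(~P & R) nand Q = F nand F = T
~((~P & R) nand Q) = ~T = F
Q xor ~((~P & R) nand Q) = F xor F = F
Thus (B) is false.

(C): Parsed as ~R & Q

~R = ~F = T
~R & Q = T & F = F
So (C) is false.

1 of the 3 statements is true ((A)).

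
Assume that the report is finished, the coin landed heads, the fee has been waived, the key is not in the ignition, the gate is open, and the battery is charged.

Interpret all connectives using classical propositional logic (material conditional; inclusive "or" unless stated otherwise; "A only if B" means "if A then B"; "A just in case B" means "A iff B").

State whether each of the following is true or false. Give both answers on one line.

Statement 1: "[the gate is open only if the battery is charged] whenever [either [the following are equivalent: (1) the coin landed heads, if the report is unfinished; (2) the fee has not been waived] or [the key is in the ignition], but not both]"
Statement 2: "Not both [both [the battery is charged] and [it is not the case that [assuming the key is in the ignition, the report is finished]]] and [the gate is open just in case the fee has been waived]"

Let W = "the report is finished" (T), S = "the coin landed heads" (T), D = "the fee has been waived" (T), P = "the key is in the ignition" (F), U = "the gate is open" (T), N = "the battery is charged" (T).

Statement 1: Formalization: (((¬W → S) ↔ ¬D) ⊕ P) → (U → N)

¬W = ¬T = F
¬W → S = F → T = T
¬D = ¬T = F
(¬W → S) ↔ ¬D = T ↔ F = F
((¬W → S) ↔ ¬D) ⊕ P = F ⊕ F = F
U → N = T → T = T
(((¬W → S) ↔ ¬D) ⊕ P) → (U → N) = F → T = T
Hence Statement 1 is true.

Statement 2: Formalization: (N ∧ ¬(P → W)) ↑ (U ↔ D)

P → W = F → T = T
¬(P → W) = ¬T = F
N ∧ ¬(P → W) = T ∧ F = F
U ↔ D = T ↔ T = T
(N ∧ ¬(P → W)) ↑ (U ↔ D) = F ↑ T = T
So Statement 2 is true.

Statement 1 true; Statement 2 true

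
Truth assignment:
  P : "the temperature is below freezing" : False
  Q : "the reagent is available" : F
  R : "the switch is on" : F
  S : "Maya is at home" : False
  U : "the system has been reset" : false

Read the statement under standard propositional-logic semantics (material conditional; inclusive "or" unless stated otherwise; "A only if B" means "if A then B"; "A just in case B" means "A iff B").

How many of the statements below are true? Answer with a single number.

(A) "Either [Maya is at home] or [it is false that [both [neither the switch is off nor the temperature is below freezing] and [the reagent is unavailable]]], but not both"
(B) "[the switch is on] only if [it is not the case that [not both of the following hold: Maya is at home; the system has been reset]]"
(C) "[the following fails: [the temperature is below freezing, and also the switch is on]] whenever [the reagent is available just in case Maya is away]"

3

(A): This is S xor not ((not R nor P) and not Q).

not R = not False = True
not R nor P = True nor False = False
not Q = not False = True
(not R nor P) and not Q = False and True = False
not ((not R nor P) and not Q) = not False = True
S xor not ((not R nor P) and not Q) = False xor True = True
Hence (A) is true.

(B): In symbols: R -> not (S nand U)

S nand U = False nand False = True
not (S nand U) = not True = False
R -> not (S nand U) = False -> False = True
So (B) is true.

(C): This is (Q iff not S) -> not (P and R).

not S = not False = True
Q iff not S = False iff True = False
P and R = False and False = False
not (P and R) = not False = True
(Q iff not S) -> not (P and R) = False -> True = True
Thus (C) is true.

3 of the 3 statements are true.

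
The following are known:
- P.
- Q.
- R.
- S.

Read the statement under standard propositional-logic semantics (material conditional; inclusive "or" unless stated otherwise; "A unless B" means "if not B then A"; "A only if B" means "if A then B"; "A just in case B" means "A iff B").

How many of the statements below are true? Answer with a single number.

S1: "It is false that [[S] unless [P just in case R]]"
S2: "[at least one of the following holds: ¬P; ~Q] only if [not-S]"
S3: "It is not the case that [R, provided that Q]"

1

S1: Formalization: ¬(S ∨ (P ↔ R))

P ↔ R = T ↔ T = T
S ∨ (P ↔ R) = T ∨ T = T
¬(S ∨ (P ↔ R)) = ¬T = F
Hence S1 is false.

S2: This is (¬P ∨ ¬Q) → ¬S.

¬P = ¬T = F
¬Q = ¬T = F
¬P ∨ ¬Q = F ∨ F = F
¬S = ¬T = F
(¬P ∨ ¬Q) → ¬S = F → F = T
Hence S2 is true.

S3: Parsed as ¬(Q → R)

Q → R = T → T = T
¬(Q → R) = ¬T = F
So S3 is false.

1 of the 3 statements is true.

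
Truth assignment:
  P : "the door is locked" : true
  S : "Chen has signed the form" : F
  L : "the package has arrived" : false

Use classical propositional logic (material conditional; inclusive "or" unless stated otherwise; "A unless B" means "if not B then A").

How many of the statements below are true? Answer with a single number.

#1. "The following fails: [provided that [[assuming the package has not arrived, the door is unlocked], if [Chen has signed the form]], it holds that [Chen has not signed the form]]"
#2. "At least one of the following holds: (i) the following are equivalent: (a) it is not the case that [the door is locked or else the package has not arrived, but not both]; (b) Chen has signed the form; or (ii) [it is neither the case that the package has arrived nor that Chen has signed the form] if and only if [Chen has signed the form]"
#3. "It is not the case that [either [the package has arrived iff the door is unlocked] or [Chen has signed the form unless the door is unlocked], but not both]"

#1: Formalization: ~((S -> (~L -> ~P)) -> ~S)

~L = ~F = T
~P = ~T = F
~L -> ~P = T -> F = F
S -> (~L -> ~P) = F -> F = T
~S = ~F = T
(S -> (~L -> ~P)) -> ~S = T -> T = T
~((S -> (~L -> ~P)) -> ~S) = ~T = F
Thus #1 is false.

#2: Parsed as (~(P xor ~L) <-> S) | ((L nor S) <-> S)

~L = ~F = T
P xor ~L = T xor T = F
~(P xor ~L) = ~F = T
~(P xor ~L) <-> S = T <-> F = F
L nor S = F nor F = T
(L nor S) <-> S = T <-> F = F
(~(P xor ~L) <-> S) | ((L nor S) <-> S) = F | F = F
Hence #2 is false.

#3: In symbols: ~((L <-> ~P) xor (S | ~P))

~P = ~T = F
L <-> ~P = F <-> F = T
~P = ~T = F
S | ~P = F | F = F
(L <-> ~P) xor (S | ~P) = T xor F = T
~((L <-> ~P) xor (S | ~P)) = ~T = F
Thus #3 is false.

0 of the 3 statements are true (none).

0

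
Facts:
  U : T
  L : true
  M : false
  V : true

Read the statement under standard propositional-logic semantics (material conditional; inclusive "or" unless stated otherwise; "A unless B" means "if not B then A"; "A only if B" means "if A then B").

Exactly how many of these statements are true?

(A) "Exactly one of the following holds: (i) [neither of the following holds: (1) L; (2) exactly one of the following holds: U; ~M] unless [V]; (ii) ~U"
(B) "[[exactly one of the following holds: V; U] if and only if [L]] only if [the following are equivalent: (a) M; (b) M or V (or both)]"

2

(A): Formalization: ((L ↓ (U ⊕ ¬M)) ∨ V) ⊕ ¬U

¬M = ¬F = T
U ⊕ ¬M = T ⊕ T = F
L ↓ (U ⊕ ¬M) = T ↓ F = F
(L ↓ (U ⊕ ¬M)) ∨ V = F ∨ T = T
¬U = ¬T = F
((L ↓ (U ⊕ ¬M)) ∨ V) ⊕ ¬U = T ⊕ F = T
So (A) is true.

(B): Formalization: ((V ⊕ U) ↔ L) → (M ↔ (M ∨ V))

V ⊕ U = T ⊕ T = F
(V ⊕ U) ↔ L = F ↔ T = F
M ∨ V = F ∨ T = T
M ↔ (M ∨ V) = F ↔ T = F
((V ⊕ U) ↔ L) → (M ↔ (M ∨ V)) = F → F = T
Hence (B) is true.

2 of the 2 statements are true.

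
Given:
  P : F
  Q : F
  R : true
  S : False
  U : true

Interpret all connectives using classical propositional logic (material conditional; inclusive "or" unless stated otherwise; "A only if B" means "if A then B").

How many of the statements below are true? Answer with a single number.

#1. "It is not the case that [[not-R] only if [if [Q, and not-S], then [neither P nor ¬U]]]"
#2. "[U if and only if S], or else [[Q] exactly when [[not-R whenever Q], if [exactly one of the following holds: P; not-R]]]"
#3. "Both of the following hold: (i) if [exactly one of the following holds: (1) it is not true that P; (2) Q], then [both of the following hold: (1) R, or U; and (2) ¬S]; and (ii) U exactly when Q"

#1: Formalization: ¬(¬R → ((Q ∧ ¬S) → (P ↓ ¬U)))

¬R = ¬T = F
¬S = ¬F = T
Q ∧ ¬S = F ∧ T = F
¬U = ¬T = F
P ↓ ¬U = F ↓ F = T
(Q ∧ ¬S) → (P ↓ ¬U) = F → T = T
¬R → ((Q ∧ ¬S) → (P ↓ ¬U)) = F → T = T
¬(¬R → ((Q ∧ ¬S) → (P ↓ ¬U))) = ¬T = F
Thus #1 is false.

#2: Formalization: (U ↔ S) ∨ (Q ↔ ((P ⊕ ¬R) → (Q → ¬R)))

U ↔ S = T ↔ F = F
¬R = ¬T = F
P ⊕ ¬R = F ⊕ F = F
¬R = ¬T = F
Q → ¬R = F → F = T
(P ⊕ ¬R) → (Q → ¬R) = F → T = T
Q ↔ ((P ⊕ ¬R) → (Q → ¬R)) = F ↔ T = F
(U ↔ S) ∨ (Q ↔ ((P ⊕ ¬R) → (Q → ¬R))) = F ∨ F = F
Hence #2 is false.

#3: In symbols: ((¬P ⊕ Q) → ((R ∨ U) ∧ ¬S)) ∧ (U ↔ Q)

¬P = ¬F = T
¬P ⊕ Q = T ⊕ F = T
R ∨ U = T ∨ T = T
¬S = ¬F = T
(R ∨ U) ∧ ¬S = T ∧ T = T
(¬P ⊕ Q) → ((R ∨ U) ∧ ¬S) = T → T = T
U ↔ Q = T ↔ F = F
((¬P ⊕ Q) → ((R ∨ U) ∧ ¬S)) ∧ (U ↔ Q) = T ∧ F = F
Hence #3 is false.

Count: 0.

0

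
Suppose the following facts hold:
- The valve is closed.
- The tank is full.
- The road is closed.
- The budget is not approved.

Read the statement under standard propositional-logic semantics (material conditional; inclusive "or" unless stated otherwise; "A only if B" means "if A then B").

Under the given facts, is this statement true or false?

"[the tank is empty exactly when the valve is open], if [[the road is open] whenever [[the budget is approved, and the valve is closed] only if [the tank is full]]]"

Let R = "the budget is approved" (F), M = "the valve is open" (F), S = "the tank is full" (T), G = "the road is closed" (T).
In symbols: (((R ∧ ¬M) → S) → ¬G) → (¬S ↔ M)

¬M = ¬F = T
R ∧ ¬M = F ∧ T = F
(R ∧ ¬M) → S = F → T = T
¬G = ¬T = F
((R ∧ ¬M) → S) → ¬G = T → F = F
¬S = ¬T = F
¬S ↔ M = F ↔ F = T
(((R ∧ ¬M) → S) → ¬G) → (¬S ↔ M) = F → T = T

true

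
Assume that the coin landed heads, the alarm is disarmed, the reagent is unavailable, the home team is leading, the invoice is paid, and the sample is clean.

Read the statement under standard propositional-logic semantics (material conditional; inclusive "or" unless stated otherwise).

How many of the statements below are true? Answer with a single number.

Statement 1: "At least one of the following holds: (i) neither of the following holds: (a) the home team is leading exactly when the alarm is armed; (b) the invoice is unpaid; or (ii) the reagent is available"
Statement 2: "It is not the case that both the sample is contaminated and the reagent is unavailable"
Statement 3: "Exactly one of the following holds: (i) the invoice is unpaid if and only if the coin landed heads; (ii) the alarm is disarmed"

3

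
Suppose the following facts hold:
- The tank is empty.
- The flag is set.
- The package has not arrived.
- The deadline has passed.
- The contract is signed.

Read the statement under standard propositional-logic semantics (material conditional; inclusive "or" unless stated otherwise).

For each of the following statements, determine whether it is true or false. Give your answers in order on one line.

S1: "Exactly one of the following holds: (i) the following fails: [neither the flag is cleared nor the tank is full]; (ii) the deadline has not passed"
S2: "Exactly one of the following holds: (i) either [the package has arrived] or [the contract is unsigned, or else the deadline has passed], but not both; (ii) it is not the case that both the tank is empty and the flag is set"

Let M = "the flag is set" (T), L = "the tank is full" (F), H = "the deadline has passed" (T), D = "the package has arrived" (F), N = "the contract is signed" (T).

S1: In symbols: ~(~M nor L) xor ~H

~M = ~T = F
~M nor L = F nor F = T
~(~M nor L) = ~T = F
~H = ~T = F
~(~M nor L) xor ~H = F xor F = F
Hence S1 is false.

S2: This is (D xor (~N | H)) xor (~L nand M).

~N = ~T = F
~N | H = F | T = T
D xor (~N | H) = F xor T = T
~L = ~F = T
~L nand M = T nand T = F
(D xor (~N | H)) xor (~L nand M) = T xor F = T
So S2 is true.

S1 false / S2 true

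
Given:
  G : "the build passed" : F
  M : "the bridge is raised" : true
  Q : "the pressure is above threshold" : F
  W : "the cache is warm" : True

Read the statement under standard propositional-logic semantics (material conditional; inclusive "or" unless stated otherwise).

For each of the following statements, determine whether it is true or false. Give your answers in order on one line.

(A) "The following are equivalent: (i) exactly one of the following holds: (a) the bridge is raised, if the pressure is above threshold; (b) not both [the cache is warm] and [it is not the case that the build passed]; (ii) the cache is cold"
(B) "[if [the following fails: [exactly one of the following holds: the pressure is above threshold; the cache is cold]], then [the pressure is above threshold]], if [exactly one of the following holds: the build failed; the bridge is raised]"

(A): Formalization: ((Q → M) ⊕ (W ↑ ¬G)) ↔ ¬W

Q → M = F → T = T
¬G = ¬F = T
W ↑ ¬G = T ↑ T = F
(Q → M) ⊕ (W ↑ ¬G) = T ⊕ F = T
¬W = ¬T = F
((Q → M) ⊕ (W ↑ ¬G)) ↔ ¬W = T ↔ F = F
Hence (A) is false.

(B): Parsed as (¬G ⊕ M) → (¬(Q ⊕ ¬W) → Q)

¬G = ¬F = T
¬G ⊕ M = T ⊕ T = F
¬W = ¬T = F
Q ⊕ ¬W = F ⊕ F = F
¬(Q ⊕ ¬W) = ¬F = T
¬(Q ⊕ ¬W) → Q = T → F = F
(¬G ⊕ M) → (¬(Q ⊕ ¬W) → Q) = F → F = T
Thus (B) is true.

(A) F; (B) T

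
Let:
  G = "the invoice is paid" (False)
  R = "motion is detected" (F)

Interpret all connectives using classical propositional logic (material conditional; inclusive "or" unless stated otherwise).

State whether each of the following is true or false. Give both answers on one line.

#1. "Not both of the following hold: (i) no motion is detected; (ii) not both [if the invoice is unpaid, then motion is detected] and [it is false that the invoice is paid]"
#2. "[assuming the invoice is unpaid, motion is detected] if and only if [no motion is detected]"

#1 F; #2 F

#1: Formalization: ¬R ↑ ((¬G → R) ↑ ¬G)

¬R = ¬F = T
¬G = ¬F = T
¬G → R = T → F = F
¬G = ¬F = T
(¬G → R) ↑ ¬G = F ↑ T = T
¬R ↑ ((¬G → R) ↑ ¬G) = T ↑ T = F
So #1 is false.

#2: In symbols: (¬G → R) ↔ ¬R

¬G = ¬F = T
¬G → R = T → F = F
¬R = ¬F = T
(¬G → R) ↔ ¬R = F ↔ T = F
So #2 is false.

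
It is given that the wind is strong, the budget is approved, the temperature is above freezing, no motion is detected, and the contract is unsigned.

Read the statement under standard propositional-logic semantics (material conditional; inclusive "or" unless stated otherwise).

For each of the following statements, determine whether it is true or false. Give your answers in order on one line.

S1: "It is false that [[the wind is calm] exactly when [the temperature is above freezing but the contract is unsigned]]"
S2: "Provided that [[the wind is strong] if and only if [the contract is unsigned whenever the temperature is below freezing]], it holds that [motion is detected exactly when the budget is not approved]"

S1 True / S2 True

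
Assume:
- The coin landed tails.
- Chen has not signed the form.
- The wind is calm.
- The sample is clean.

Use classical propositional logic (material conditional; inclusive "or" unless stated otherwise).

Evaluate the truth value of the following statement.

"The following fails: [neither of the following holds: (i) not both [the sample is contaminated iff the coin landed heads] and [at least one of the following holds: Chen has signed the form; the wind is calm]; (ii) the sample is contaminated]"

false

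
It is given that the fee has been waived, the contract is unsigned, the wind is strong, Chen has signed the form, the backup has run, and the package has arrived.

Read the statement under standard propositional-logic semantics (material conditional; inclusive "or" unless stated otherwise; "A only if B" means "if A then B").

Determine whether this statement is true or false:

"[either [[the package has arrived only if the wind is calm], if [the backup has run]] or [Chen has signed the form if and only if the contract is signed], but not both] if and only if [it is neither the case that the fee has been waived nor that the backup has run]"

True

Let U = "the backup has run" (True), V = "the package has arrived" (True), R = "the wind is strong" (True), S = "Chen has signed the form" (True), Q = "the contract is signed" (False), P = "the fee has been waived" (True).
Parsed as ((U -> (V -> not R)) xor (S iff Q)) iff (P nor U)

not R = not True = False
V -> not R = True -> False = False
U -> (V -> not R) = True -> False = False
S iff Q = True iff False = False
(U -> (V -> not R)) xor (S iff Q) = False xor False = False
P nor U = True nor True = False
((U -> (V -> not R)) xor (S iff Q)) iff (P nor U) = False iff False = True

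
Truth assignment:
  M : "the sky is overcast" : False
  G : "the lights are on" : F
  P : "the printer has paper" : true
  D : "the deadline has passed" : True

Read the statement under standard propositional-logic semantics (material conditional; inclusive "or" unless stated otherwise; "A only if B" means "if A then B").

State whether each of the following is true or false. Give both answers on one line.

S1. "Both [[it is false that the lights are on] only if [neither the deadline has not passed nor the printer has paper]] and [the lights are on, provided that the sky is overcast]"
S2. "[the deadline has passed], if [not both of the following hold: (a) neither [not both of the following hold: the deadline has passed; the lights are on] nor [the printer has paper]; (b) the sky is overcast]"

S1 false, S2 true

S1: Parsed as (not G -> (not D nor P)) and (M -> G)

not G = not False = True
not D = not True = False
not D nor P = False nor True = False
not G -> (not D nor P) = True -> False = False
M -> G = False -> False = True
(not G -> (not D nor P)) and (M -> G) = False and True = False
So S1 is false.

S2: This is (((D nand G) nor P) nand M) -> D.

D nand G = True nand False = True
(D nand G) nor P = True nor True = False
((D nand G) nor P) nand M = False nand False = True
(((D nand G) nor P) nand M) -> D = True -> True = True
So S2 is true.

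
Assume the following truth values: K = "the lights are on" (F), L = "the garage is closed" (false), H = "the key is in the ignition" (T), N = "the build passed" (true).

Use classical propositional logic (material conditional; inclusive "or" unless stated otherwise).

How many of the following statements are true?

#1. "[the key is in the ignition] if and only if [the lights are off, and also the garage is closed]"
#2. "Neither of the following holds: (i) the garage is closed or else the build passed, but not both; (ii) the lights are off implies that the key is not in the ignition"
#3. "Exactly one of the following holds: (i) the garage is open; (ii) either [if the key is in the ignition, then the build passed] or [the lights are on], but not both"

0

#1: This is H <-> (~K & L).

~K = ~F = T
~K & L = T & F = F
H <-> (~K & L) = T <-> F = F
Hence #1 is false.

#2: In symbols: (L xor N) nor (~K -> ~H)

L xor N = F xor T = T
~K = ~F = T
~H = ~T = F
~K -> ~H = T -> F = F
(L xor N) nor (~K -> ~H) = T nor F = F
Thus #2 is false.

#3: This is ~L xor ((H -> N) xor K).

~L = ~F = T
H -> N = T -> T = T
(H -> N) xor K = T xor F = T
~L xor ((H -> N) xor K) = T xor T = F
So #3 is false.

0 of the 3 statements are true (none).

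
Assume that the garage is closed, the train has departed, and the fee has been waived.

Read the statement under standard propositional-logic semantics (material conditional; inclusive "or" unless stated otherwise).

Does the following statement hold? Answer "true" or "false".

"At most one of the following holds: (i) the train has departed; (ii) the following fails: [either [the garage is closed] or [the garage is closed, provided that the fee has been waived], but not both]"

false

Let Q = "the train has departed" (True), P = "the garage is closed" (True), R = "the fee has been waived" (True).
In symbols: Q nand not (P xor (R -> P))

R -> P = True -> True = True
P xor (R -> P) = True xor True = False
not (P xor (R -> P)) = not False = True
Q nand not (P xor (R -> P)) = True nand True = False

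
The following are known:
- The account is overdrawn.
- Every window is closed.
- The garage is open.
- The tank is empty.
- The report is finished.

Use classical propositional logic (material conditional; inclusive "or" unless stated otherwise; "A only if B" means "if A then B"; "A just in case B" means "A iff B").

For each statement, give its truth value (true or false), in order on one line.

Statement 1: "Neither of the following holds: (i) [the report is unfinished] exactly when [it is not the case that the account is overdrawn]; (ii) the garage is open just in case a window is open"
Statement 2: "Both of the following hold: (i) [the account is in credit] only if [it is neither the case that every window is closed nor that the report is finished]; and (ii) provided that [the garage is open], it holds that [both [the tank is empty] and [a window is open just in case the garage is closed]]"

Let U = "the report is finished" (True), P = "the account is overdrawn" (True), R = "the garage is closed" (False), Q = "a window is open" (False), S = "the tank is full" (False).

Statement 1: In symbols: (not U iff not P) nor (not R iff Q)

not U = not True = False
not P = not True = False
not U iff not P = False iff False = True
not R = not False = True
not R iff Q = True iff False = False
(not U iff not P) nor (not R iff Q) = True nor False = False
So Statement 1 is false.

Statement 2: In symbols: (not P -> (not Q nor U)) and (not R -> (not S and (Q iff R)))

not P = not True = False
not Q = not False = True
not Q nor U = True nor True = False
not P -> (not Q nor U) = False -> False = True
not R = not False = True
not S = not False = True
Q iff R = False iff False = True
not S and (Q iff R) = True and True = True
not R -> (not S and (Q iff R)) = True -> True = True
(not P -> (not Q nor U)) and (not R -> (not S and (Q iff R))) = True and True = True
So Statement 2 is true.

Statement 1 False / Statement 2 True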